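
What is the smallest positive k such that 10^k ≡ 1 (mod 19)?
18

19 is prime, so ord(10) divides φ(19) = 18.
Divisors of 18: 1, 2, 3, 6, 9, 18.
Repeated squaring: 10^1 ≡ 10, 10^2 ≡ 5, 10^4 ≡ 6, 10^8 ≡ 17, 10^16 ≡ 4 (mod 19).
Test 10^d mod 19 for each divisor d in increasing order:
10^1 ≡ 10
10^2 ≡ 5
10^3 = 10^2·10^1 ≡ 12
10^6 = 10^4·10^2 ≡ 11
10^9 = 10^8·10^1 ≡ 18
10^18 = 10^16·10^2 ≡ 1  ← first divisor giving 1
The order is 18.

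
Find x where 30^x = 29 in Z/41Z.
9

Baby-step giant-step with step n = ⌈√41⌉ = 7.
Baby steps 30^j mod 41 (j:value) for j=0..6: 0:1, 1:30, 2:39, 3:22, 4:4, 5:38, 6:33.
Giant-step multiplier: 30^(-7) ≡ 30^(40-7) = 30^33 ≡ 7 (mod 41).
Giant steps γ_i = 29·7^i mod 41: γ_0=29, γ_1=39 (in table at j=2).
x = i·n + j = 1·7 + 2 = 9.
Check: 30^9 ≡ 29 (mod 41).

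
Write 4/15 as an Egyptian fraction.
1/4 + 1/60

Greedy algorithm:
4/15: ceiling(15/4) = 4, use 1/4
1/60: ceiling(60/1) = 60, use 1/60
Result: 4/15 = 1/4 + 1/60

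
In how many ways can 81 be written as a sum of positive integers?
18004327

p(n) counts ways to write n as a sum of positive integers (order ignored).
Euler's pentagonal recurrence: p(k) = p(k-1) + p(k-2) - p(k-5) - p(k-7) + p(k-12) + p(k-15) - ... (offsets j(3j∓1)/2, signs ++--, p(0)=1, p(<0)=0).
DP table for k = 0..80: p(0)=1, p(1)=1, p(2)=2, p(3)=3, p(4)=5, p(5)=7, p(6)=11, p(7)=15, p(8)=22, p(9)=30, p(10)=42, p(11)=56, p(12)=77, p(13)=101, p(14)=135, p(15)=176, p(16)=231, p(17)=297, p(18)=385, p(19)=490, p(20)=627, p(21)=792, p(22)=1002, p(23)=1255, p(24)=1575, p(25)=1958, p(26)=2436, p(27)=3010, p(28)=3718, p(29)=4565, p(30)=5604, p(31)=6842, p(32)=8349, p(33)=10143, p(34)=12310, p(35)=14883, p(36)=17977, p(37)=21637, p(38)=26015, p(39)=31185, p(40)=37338, p(41)=44583, p(42)=53174, p(43)=63261, p(44)=75175, p(45)=89134, p(46)=105558, p(47)=124754, p(48)=147273, p(49)=173525, p(50)=204226, p(51)=239943, p(52)=281589, p(53)=329931, p(54)=386155, p(55)=451276, p(56)=526823, p(57)=614154, p(58)=715220, p(59)=831820, p(60)=966467, p(61)=1121505, p(62)=1300156, p(63)=1505499, p(64)=1741630, p(65)=2012558, p(66)=2323520, p(67)=2679689, p(68)=3087735, p(69)=3554345, p(70)=4087968, p(71)=4697205, p(72)=5392783, p(73)=6185689, p(74)=7089500, p(75)=8118264, p(76)=9289091, p(77)=10619863, p(78)=12132164, p(79)=13848650, p(80)=15796476.
Final step: p(81) = p(80) + p(79) - p(76) - p(74) + p(69) + p(66) - p(59) - p(55) + p(46) + p(41) - p(30) - p(24) + p(11) + p(4)
= 15796476 + 13848650 - 9289091 - 7089500 + 3554345 + 2323520 - 831820 - 451276 + 105558 + 44583 - 5604 - 1575 + 56 + 5
= 18004327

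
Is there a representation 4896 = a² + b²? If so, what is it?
36² + 60² (a=36, b=60)

Factorization: 4896 = 2^5 × 3^2 × 17
By Fermat: n is sum of two squares iff every prime p ≡ 3 (mod 4) appears to even power.
All primes ≡ 3 (mod 4) appear to even power.
Search a = 0, 1, 2, … for 4896 - a² a perfect square: first hit at a = 36: 4896 - 1296 = 3600 = 60².
4896 = 36² + 60² = 1296 + 3600 ✓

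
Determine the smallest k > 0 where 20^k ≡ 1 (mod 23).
22

23 is prime, so ord(20) divides φ(23) = 22.
Divisors of 22: 1, 2, 11, 22.
Repeated squaring: 20^1 ≡ 20, 20^2 ≡ 9, 20^4 ≡ 12, 20^8 ≡ 6, 20^16 ≡ 13 (mod 23).
Test 20^d mod 23 for each divisor d in increasing order:
20^1 ≡ 20
20^2 ≡ 9
20^11 = 20^8·20^2·20^1 ≡ 22
20^22 = 20^16·20^4·20^2 ≡ 1  ← first divisor giving 1
The order is 22.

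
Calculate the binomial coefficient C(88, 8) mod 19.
1

Using Lucas' theorem:
Write n=88 and k=8 in base 19:
n in base 19: [4, 12]
k in base 19: [0, 8]
C(88,8) mod 19 = ∏ C(n_i, k_i) mod 19
Digit binomials (mod 19): C(4,0) = 1; C(12,8) = 495 ≡ 1
Product: 1 × 1 = 1 ≡ 1 (mod 19)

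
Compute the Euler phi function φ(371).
312

371 = 7 × 53
φ(n) = n × ∏(1 - 1/p) for each prime p dividing n
φ(371) = 371 × (1 - 1/7) × (1 - 1/53) = 312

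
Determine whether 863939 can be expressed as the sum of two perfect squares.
Not possible

Factorization: 863939 = 29 × 31^3
By Fermat: n is sum of two squares iff every prime p ≡ 3 (mod 4) appears to even power.
Prime(s) ≡ 3 (mod 4) with odd exponent: [(31, 3)]
Therefore 863939 cannot be expressed as a² + b².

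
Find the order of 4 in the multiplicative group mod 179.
89

179 is prime, so ord(4) divides φ(179) = 178.
Divisors of 178: 1, 2, 89, 178.
Repeated squaring: 4^1 ≡ 4, 4^2 ≡ 16, 4^4 ≡ 77, 4^8 ≡ 22, 4^16 ≡ 126, 4^32 ≡ 124, 4^64 ≡ 161, 4^128 ≡ 145 (mod 179).
Test 4^d mod 179 for each divisor d in increasing order:
4^1 ≡ 4
4^2 ≡ 16
4^89 = 4^64·4^16·4^8·4^1 ≡ 1  ← first divisor giving 1
The order is 89.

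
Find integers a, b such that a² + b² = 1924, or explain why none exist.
18² + 40² (a=18, b=40)

Factorization: 1924 = 2^2 × 13 × 37
By Fermat: n is sum of two squares iff every prime p ≡ 3 (mod 4) appears to even power.
All primes ≡ 3 (mod 4) appear to even power.
Search a = 0, 1, 2, … for 1924 - a² a perfect square: first hit at a = 18: 1924 - 324 = 1600 = 40².
1924 = 18² + 40² = 324 + 1600 ✓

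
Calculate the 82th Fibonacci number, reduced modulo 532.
435

Matrix identity: Q^n = [[F_(n+1), F_n], [F_n, F_(n-1)]] with Q = [[1,1],[1,0]].
n = 82 = 1010010₂. Square-and-multiply, entries mod 532:
Q^1 = [[1,1],[1,0]]
Q^2 = (Q^1)² = [[2,1],[1,1]]
Q^5 = (Q^2)²·Q = [[8,5],[5,3]]
Q^10 = (Q^5)² = [[89,55],[55,34]]
Q^20 = (Q^10)² = [[306,381],[381,457]]
Q^41 = (Q^20)²·Q = [[160,461],[461,231]]
Q^82 = (Q^41)² = [[317,435],[435,414]]
F_82 mod 532 = Q^82[0][1] = 435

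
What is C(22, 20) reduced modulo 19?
3

Using Lucas' theorem:
Write n=22 and k=20 in base 19:
n in base 19: [1, 3]
k in base 19: [1, 1]
C(22,20) mod 19 = ∏ C(n_i, k_i) mod 19
Digit binomials (mod 19): C(1,1) = 1; C(3,1) = 3
Product: 1 × 3 = 3 ≡ 3 (mod 19)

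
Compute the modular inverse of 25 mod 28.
9

gcd(25, 28) = 1, so the inverse exists.
Extended Euclidean algorithm on (28, 25):
28 = 1 × 25 + 3  ⟹  3 = (1)·28 + (-1)·25
25 = 8 × 3 + 1  ⟹  1 = (-8)·28 + (9)·25
So (9)·25 ≡ 1 (mod 28), i.e. 25^(-1) ≡ 9 (mod 28).
Check: 25 × 9 = 225 ≡ 1 (mod 28)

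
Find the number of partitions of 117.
1327710076

p(n) counts ways to write n as a sum of positive integers (order ignored).
Euler's pentagonal recurrence: p(k) = p(k-1) + p(k-2) - p(k-5) - p(k-7) + p(k-12) + p(k-15) - ... (offsets j(3j∓1)/2, signs ++--, p(0)=1, p(<0)=0).
DP table for k = 0..116: p(0)=1, p(1)=1, p(2)=2, p(3)=3, p(4)=5, p(5)=7, p(6)=11, p(7)=15, p(8)=22, p(9)=30, p(10)=42, p(11)=56, p(12)=77, p(13)=101, p(14)=135, p(15)=176, p(16)=231, p(17)=297, p(18)=385, p(19)=490, p(20)=627, p(21)=792, p(22)=1002, p(23)=1255, p(24)=1575, p(25)=1958, p(26)=2436, p(27)=3010, p(28)=3718, p(29)=4565, p(30)=5604, p(31)=6842, p(32)=8349, p(33)=10143, p(34)=12310, p(35)=14883, p(36)=17977, p(37)=21637, p(38)=26015, p(39)=31185, p(40)=37338, p(41)=44583, p(42)=53174, p(43)=63261, p(44)=75175, p(45)=89134, p(46)=105558, p(47)=124754, p(48)=147273, p(49)=173525, p(50)=204226, p(51)=239943, p(52)=281589, p(53)=329931, p(54)=386155, p(55)=451276, p(56)=526823, p(57)=614154, p(58)=715220, p(59)=831820, p(60)=966467, p(61)=1121505, p(62)=1300156, p(63)=1505499, p(64)=1741630, p(65)=2012558, p(66)=2323520, p(67)=2679689, p(68)=3087735, p(69)=3554345, p(70)=4087968, p(71)=4697205, p(72)=5392783, p(73)=6185689, p(74)=7089500, p(75)=8118264, p(76)=9289091, p(77)=10619863, p(78)=12132164, p(79)=13848650, p(80)=15796476, p(81)=18004327, p(82)=20506255, p(83)=23338469, p(84)=26543660, p(85)=30167357, p(86)=34262962, p(87)=38887673, p(88)=44108109, p(89)=49995925, p(90)=56634173, p(91)=64112359, p(92)=72533807, p(93)=82010177, p(94)=92669720, p(95)=104651419, p(96)=118114304, p(97)=133230930, p(98)=150198136, p(99)=169229875, p(100)=190569292, p(101)=214481126, p(102)=241265379, p(103)=271248950, p(104)=304801365, p(105)=342325709, p(106)=384276336, p(107)=431149389, p(108)=483502844, p(109)=541946240, p(110)=607163746, p(111)=679903203, p(112)=761002156, p(113)=851376628, p(114)=952050665, p(115)=1064144451, p(116)=1188908248.
Final step: p(117) = p(116) + p(115) - p(112) - p(110) + p(105) + p(102) - p(95) - p(91) + p(82) + p(77) - p(66) - p(60) + p(47) + p(40) - p(25) - p(17) + p(0)
= 1188908248 + 1064144451 - 761002156 - 607163746 + 342325709 + 241265379 - 104651419 - 64112359 + 20506255 + 10619863 - 2323520 - 966467 + 124754 + 37338 - 1958 - 297 + 1
= 1327710076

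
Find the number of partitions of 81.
18004327

p(n) counts ways to write n as a sum of positive integers (order ignored).
Euler's pentagonal recurrence: p(k) = p(k-1) + p(k-2) - p(k-5) - p(k-7) + p(k-12) + p(k-15) - ... (offsets j(3j∓1)/2, signs ++--, p(0)=1, p(<0)=0).
DP table for k = 0..80: p(0)=1, p(1)=1, p(2)=2, p(3)=3, p(4)=5, p(5)=7, p(6)=11, p(7)=15, p(8)=22, p(9)=30, p(10)=42, p(11)=56, p(12)=77, p(13)=101, p(14)=135, p(15)=176, p(16)=231, p(17)=297, p(18)=385, p(19)=490, p(20)=627, p(21)=792, p(22)=1002, p(23)=1255, p(24)=1575, p(25)=1958, p(26)=2436, p(27)=3010, p(28)=3718, p(29)=4565, p(30)=5604, p(31)=6842, p(32)=8349, p(33)=10143, p(34)=12310, p(35)=14883, p(36)=17977, p(37)=21637, p(38)=26015, p(39)=31185, p(40)=37338, p(41)=44583, p(42)=53174, p(43)=63261, p(44)=75175, p(45)=89134, p(46)=105558, p(47)=124754, p(48)=147273, p(49)=173525, p(50)=204226, p(51)=239943, p(52)=281589, p(53)=329931, p(54)=386155, p(55)=451276, p(56)=526823, p(57)=614154, p(58)=715220, p(59)=831820, p(60)=966467, p(61)=1121505, p(62)=1300156, p(63)=1505499, p(64)=1741630, p(65)=2012558, p(66)=2323520, p(67)=2679689, p(68)=3087735, p(69)=3554345, p(70)=4087968, p(71)=4697205, p(72)=5392783, p(73)=6185689, p(74)=7089500, p(75)=8118264, p(76)=9289091, p(77)=10619863, p(78)=12132164, p(79)=13848650, p(80)=15796476.
Final step: p(81) = p(80) + p(79) - p(76) - p(74) + p(69) + p(66) - p(59) - p(55) + p(46) + p(41) - p(30) - p(24) + p(11) + p(4)
= 15796476 + 13848650 - 9289091 - 7089500 + 3554345 + 2323520 - 831820 - 451276 + 105558 + 44583 - 5604 - 1575 + 56 + 5
= 18004327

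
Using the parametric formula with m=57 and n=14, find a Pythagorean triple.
(3053, 1596, 3445)

Euclid's formula: a = m² - n², b = 2mn, c = m² + n²
m = 57, n = 14
a = 57² - 14² = 3249 - 196 = 3053
b = 2 × 57 × 14 = 1596
c = 57² + 14² = 3249 + 196 = 3445
Verification: 3053² + 1596² = 9320809 + 2547216 = 11868025 = 3445² ✓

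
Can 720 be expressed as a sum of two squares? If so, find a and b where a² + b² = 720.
12² + 24² (a=12, b=24)

Factorization: 720 = 2^4 × 3^2 × 5
By Fermat: n is sum of two squares iff every prime p ≡ 3 (mod 4) appears to even power.
All primes ≡ 3 (mod 4) appear to even power.
Search a = 0, 1, 2, … for 720 - a² a perfect square: first hit at a = 12: 720 - 144 = 576 = 24².
720 = 12² + 24² = 144 + 576 ✓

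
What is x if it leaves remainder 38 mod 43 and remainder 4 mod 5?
124

Using Chinese Remainder Theorem:
M = 43 × 5 = 215
M1 = 5, M2 = 43
y1 = 5^(-1) mod 43 = 26
y2 = 43^(-1) mod 5 = 2
x = (38×5×26 + 4×43×2) mod 215 = 124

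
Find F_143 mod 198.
145

Matrix identity: Q^n = [[F_(n+1), F_n], [F_n, F_(n-1)]] with Q = [[1,1],[1,0]].
n = 143 = 10001111₂. Square-and-multiply, entries mod 198:
Q^1 = [[1,1],[1,0]]
Q^2 = (Q^1)² = [[2,1],[1,1]]
Q^4 = (Q^2)² = [[5,3],[3,2]]
Q^8 = (Q^4)² = [[34,21],[21,13]]
Q^17 = (Q^8)²·Q = [[10,13],[13,195]]
Q^35 = (Q^17)²·Q = [[162,71],[71,91]]
Q^71 = (Q^35)²·Q = [[144,1],[1,143]]
Q^143 = (Q^71)²·Q = [[36,145],[145,89]]
F_143 mod 198 = Q^143[0][1] = 145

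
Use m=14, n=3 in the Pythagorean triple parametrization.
(187, 84, 205)

Euclid's formula: a = m² - n², b = 2mn, c = m² + n²
m = 14, n = 3
a = 14² - 3² = 196 - 9 = 187
b = 2 × 14 × 3 = 84
c = 14² + 3² = 196 + 9 = 205
Verification: 187² + 84² = 34969 + 7056 = 42025 = 205² ✓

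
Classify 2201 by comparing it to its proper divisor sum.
deficient

Proper divisors of 2201: sum = 1 + 31 + 71 = 103
Since 103 < 2201, 2201 is deficient.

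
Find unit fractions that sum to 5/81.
1/17 + 1/345 + 1/158355

Greedy algorithm:
5/81: ceiling(81/5) = 17, use 1/17
4/1377: ceiling(1377/4) = 345, use 1/345
1/158355: ceiling(158355/1) = 158355, use 1/158355
Result: 5/81 = 1/17 + 1/345 + 1/158355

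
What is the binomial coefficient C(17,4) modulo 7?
0

Using Lucas' theorem:
Write n=17 and k=4 in base 7:
n in base 7: [2, 3]
k in base 7: [0, 4]
C(17,4) mod 7 = ∏ C(n_i, k_i) mod 7
Digit binomials (mod 7): C(2,0) = 1; C(3,4) = 0 (k_i > n_i)
Product: 1 × 0 = 0 ≡ 0 (mod 7)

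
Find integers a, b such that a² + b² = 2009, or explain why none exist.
28² + 35² (a=28, b=35)

Factorization: 2009 = 7^2 × 41
By Fermat: n is sum of two squares iff every prime p ≡ 3 (mod 4) appears to even power.
All primes ≡ 3 (mod 4) appear to even power.
Search a = 0, 1, 2, … for 2009 - a² a perfect square: first hit at a = 28: 2009 - 784 = 1225 = 35².
2009 = 28² + 35² = 784 + 1225 ✓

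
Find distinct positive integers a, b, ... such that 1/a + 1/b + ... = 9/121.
1/14 + 1/339 + 1/574266

Greedy algorithm:
9/121: ceiling(121/9) = 14, use 1/14
5/1694: ceiling(1694/5) = 339, use 1/339
1/574266: ceiling(574266/1) = 574266, use 1/574266
Result: 9/121 = 1/14 + 1/339 + 1/574266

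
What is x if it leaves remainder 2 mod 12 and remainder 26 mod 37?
26

Using Chinese Remainder Theorem:
M = 12 × 37 = 444
M1 = 37, M2 = 12
y1 = 37^(-1) mod 12 = 1
y2 = 12^(-1) mod 37 = 34
x = (2×37×1 + 26×12×34) mod 444 = 26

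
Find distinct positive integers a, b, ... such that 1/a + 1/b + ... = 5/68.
1/14 + 1/476

Greedy algorithm:
5/68: ceiling(68/5) = 14, use 1/14
1/476: ceiling(476/1) = 476, use 1/476
Result: 5/68 = 1/14 + 1/476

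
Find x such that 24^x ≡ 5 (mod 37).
7

Baby-step giant-step with step n = ⌈√37⌉ = 7.
Baby steps 24^j mod 37 (j:value) for j=0..6: 0:1, 1:24, 2:21, 3:23, 4:34, 5:2, 6:11.
Giant-step multiplier: 24^(-7) ≡ 24^(36-7) = 24^29 ≡ 15 (mod 37).
Giant steps γ_i = 5·15^i mod 37: γ_0=5, γ_1=1 (in table at j=0).
x = i·n + j = 1·7 + 0 = 7.
Check: 24^7 ≡ 5 (mod 37).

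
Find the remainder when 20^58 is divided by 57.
1

Repeated squaring. Binary of 58 = 111010.
20^1 ≡ 20 (mod 57); 20^2 ≡ 1 (mod 57); 20^4 ≡ 1 (mod 57); 20^8 ≡ 1 (mod 57); 20^16 ≡ 1 (mod 57); 20^32 ≡ 1 (mod 57)
20^58 = 20^2 × 20^8 × 20^16 × 20^32 ≡ 1 (mod 57)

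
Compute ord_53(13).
13

53 is prime, so ord(13) divides φ(53) = 52.
Divisors of 52: 1, 2, 4, 13, 26, 52.
Repeated squaring: 13^1 ≡ 13, 13^2 ≡ 10, 13^4 ≡ 47, 13^8 ≡ 36, 13^16 ≡ 24, 13^32 ≡ 46 (mod 53).
Test 13^d mod 53 for each divisor d in increasing order:
13^1 ≡ 13
13^2 ≡ 10
13^4 ≡ 47
13^13 = 13^8·13^4·13^1 ≡ 1  ← first divisor giving 1
The order is 13.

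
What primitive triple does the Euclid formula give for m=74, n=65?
(1251, 9620, 9701)

Euclid's formula: a = m² - n², b = 2mn, c = m² + n²
m = 74, n = 65
a = 74² - 65² = 5476 - 4225 = 1251
b = 2 × 74 × 65 = 9620
c = 74² + 65² = 5476 + 4225 = 9701
Verification: 1251² + 9620² = 1565001 + 92544400 = 94109401 = 9701² ✓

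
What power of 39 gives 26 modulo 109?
80

Baby-step giant-step with step n = ⌈√109⌉ = 11.
Baby steps 39^j mod 109 (j:value) for j=0..10: 0:1, 1:39, 2:104, 3:23, 4:25, 5:103, 6:93, 7:30, 8:80, 9:68, 10:36.
Giant-step multiplier: 39^(-11) ≡ 39^(108-11) = 39^97 ≡ 67 (mod 109).
Giant steps γ_i = 26·67^i mod 109: γ_0=26, γ_1=107, γ_2=84, γ_3=69, γ_4=45, γ_5=72, γ_6=28, γ_7=23 (in table at j=3).
x = i·n + j = 7·11 + 3 = 80.
Check: 39^80 ≡ 26 (mod 109).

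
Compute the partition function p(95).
104651419

p(n) counts ways to write n as a sum of positive integers (order ignored).
Euler's pentagonal recurrence: p(k) = p(k-1) + p(k-2) - p(k-5) - p(k-7) + p(k-12) + p(k-15) - ... (offsets j(3j∓1)/2, signs ++--, p(0)=1, p(<0)=0).
DP table for k = 0..94: p(0)=1, p(1)=1, p(2)=2, p(3)=3, p(4)=5, p(5)=7, p(6)=11, p(7)=15, p(8)=22, p(9)=30, p(10)=42, p(11)=56, p(12)=77, p(13)=101, p(14)=135, p(15)=176, p(16)=231, p(17)=297, p(18)=385, p(19)=490, p(20)=627, p(21)=792, p(22)=1002, p(23)=1255, p(24)=1575, p(25)=1958, p(26)=2436, p(27)=3010, p(28)=3718, p(29)=4565, p(30)=5604, p(31)=6842, p(32)=8349, p(33)=10143, p(34)=12310, p(35)=14883, p(36)=17977, p(37)=21637, p(38)=26015, p(39)=31185, p(40)=37338, p(41)=44583, p(42)=53174, p(43)=63261, p(44)=75175, p(45)=89134, p(46)=105558, p(47)=124754, p(48)=147273, p(49)=173525, p(50)=204226, p(51)=239943, p(52)=281589, p(53)=329931, p(54)=386155, p(55)=451276, p(56)=526823, p(57)=614154, p(58)=715220, p(59)=831820, p(60)=966467, p(61)=1121505, p(62)=1300156, p(63)=1505499, p(64)=1741630, p(65)=2012558, p(66)=2323520, p(67)=2679689, p(68)=3087735, p(69)=3554345, p(70)=4087968, p(71)=4697205, p(72)=5392783, p(73)=6185689, p(74)=7089500, p(75)=8118264, p(76)=9289091, p(77)=10619863, p(78)=12132164, p(79)=13848650, p(80)=15796476, p(81)=18004327, p(82)=20506255, p(83)=23338469, p(84)=26543660, p(85)=30167357, p(86)=34262962, p(87)=38887673, p(88)=44108109, p(89)=49995925, p(90)=56634173, p(91)=64112359, p(92)=72533807, p(93)=82010177, p(94)=92669720.
Final step: p(95) = p(94) + p(93) - p(90) - p(88) + p(83) + p(80) - p(73) - p(69) + p(60) + p(55) - p(44) - p(38) + p(25) + p(18) - p(3)
= 92669720 + 82010177 - 56634173 - 44108109 + 23338469 + 15796476 - 6185689 - 3554345 + 966467 + 451276 - 75175 - 26015 + 1958 + 385 - 3
= 104651419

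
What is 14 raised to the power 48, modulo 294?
196

Repeated squaring. Binary of 48 = 110000.
14^1 ≡ 14 (mod 294); 14^2 ≡ 196 (mod 294); 14^4 ≡ 196 (mod 294); 14^8 ≡ 196 (mod 294); 14^16 ≡ 196 (mod 294); 14^32 ≡ 196 (mod 294)
14^48 = 14^16 × 14^32 ≡ 196 (mod 294)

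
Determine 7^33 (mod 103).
8

Repeated squaring. Binary of 33 = 100001.
7^1 ≡ 7 (mod 103); 7^2 ≡ 49 (mod 103); 7^4 ≡ 32 (mod 103); 7^8 ≡ 97 (mod 103); 7^16 ≡ 36 (mod 103); 7^32 ≡ 60 (mod 103)
7^33 = 7^1 × 7^32 ≡ 8 (mod 103)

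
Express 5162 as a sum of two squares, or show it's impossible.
11² + 71² (a=11, b=71)

Factorization: 5162 = 2 × 29 × 89
By Fermat: n is sum of two squares iff every prime p ≡ 3 (mod 4) appears to even power.
All primes ≡ 3 (mod 4) appear to even power.
Search a = 0, 1, 2, … for 5162 - a² a perfect square: first hit at a = 11: 5162 - 121 = 5041 = 71².
5162 = 11² + 71² = 121 + 5041 ✓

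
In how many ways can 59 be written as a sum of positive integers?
831820

p(n) counts ways to write n as a sum of positive integers (order ignored).
Euler's pentagonal recurrence: p(k) = p(k-1) + p(k-2) - p(k-5) - p(k-7) + p(k-12) + p(k-15) - ... (offsets j(3j∓1)/2, signs ++--, p(0)=1, p(<0)=0).
DP table for k = 0..58: p(0)=1, p(1)=1, p(2)=2, p(3)=3, p(4)=5, p(5)=7, p(6)=11, p(7)=15, p(8)=22, p(9)=30, p(10)=42, p(11)=56, p(12)=77, p(13)=101, p(14)=135, p(15)=176, p(16)=231, p(17)=297, p(18)=385, p(19)=490, p(20)=627, p(21)=792, p(22)=1002, p(23)=1255, p(24)=1575, p(25)=1958, p(26)=2436, p(27)=3010, p(28)=3718, p(29)=4565, p(30)=5604, p(31)=6842, p(32)=8349, p(33)=10143, p(34)=12310, p(35)=14883, p(36)=17977, p(37)=21637, p(38)=26015, p(39)=31185, p(40)=37338, p(41)=44583, p(42)=53174, p(43)=63261, p(44)=75175, p(45)=89134, p(46)=105558, p(47)=124754, p(48)=147273, p(49)=173525, p(50)=204226, p(51)=239943, p(52)=281589, p(53)=329931, p(54)=386155, p(55)=451276, p(56)=526823, p(57)=614154, p(58)=715220.
Final step: p(59) = p(58) + p(57) - p(54) - p(52) + p(47) + p(44) - p(37) - p(33) + p(24) + p(19) - p(8) - p(2)
= 715220 + 614154 - 386155 - 281589 + 124754 + 75175 - 21637 - 10143 + 1575 + 490 - 22 - 2
= 831820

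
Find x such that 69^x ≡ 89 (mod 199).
86

Baby-step giant-step with step n = ⌈√199⌉ = 15.
Baby steps 69^j mod 199 (j:value) for j=0..14: 0:1, 1:69, 2:184, 3:159, 4:26, 5:3, 6:8, 7:154, 8:79, 9:78, 10:9, 11:24, 12:64, 13:38, 14:35.
Giant-step multiplier: 69^(-15) ≡ 69^(198-15) = 69^183 ≡ 59 (mod 199).
Giant steps γ_i = 89·59^i mod 199: γ_0=89, γ_1=77, γ_2=165, γ_3=183, γ_4=51, γ_5=24 (in table at j=11).
x = i·n + j = 5·15 + 11 = 86.
Check: 69^86 ≡ 89 (mod 199).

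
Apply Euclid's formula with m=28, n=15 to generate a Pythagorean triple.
(559, 840, 1009)

Euclid's formula: a = m² - n², b = 2mn, c = m² + n²
m = 28, n = 15
a = 28² - 15² = 784 - 225 = 559
b = 2 × 28 × 15 = 840
c = 28² + 15² = 784 + 225 = 1009
Verification: 559² + 840² = 312481 + 705600 = 1018081 = 1009² ✓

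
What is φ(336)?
96

336 = 2^4 × 3 × 7
φ(n) = n × ∏(1 - 1/p) for each prime p dividing n
φ(336) = 336 × (1 - 1/2) × (1 - 1/3) × (1 - 1/7) = 96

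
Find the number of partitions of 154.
60356673280

p(n) counts ways to write n as a sum of positive integers (order ignored).
Euler's pentagonal recurrence: p(k) = p(k-1) + p(k-2) - p(k-5) - p(k-7) + p(k-12) + p(k-15) - ... (offsets j(3j∓1)/2, signs ++--, p(0)=1, p(<0)=0).
DP table for k = 0..153: p(0)=1, p(1)=1, p(2)=2, p(3)=3, p(4)=5, p(5)=7, p(6)=11, p(7)=15, p(8)=22, p(9)=30, p(10)=42, p(11)=56, p(12)=77, p(13)=101, p(14)=135, p(15)=176, p(16)=231, p(17)=297, p(18)=385, p(19)=490, p(20)=627, p(21)=792, p(22)=1002, p(23)=1255, p(24)=1575, p(25)=1958, p(26)=2436, p(27)=3010, p(28)=3718, p(29)=4565, p(30)=5604, p(31)=6842, p(32)=8349, p(33)=10143, p(34)=12310, p(35)=14883, p(36)=17977, p(37)=21637, p(38)=26015, p(39)=31185, p(40)=37338, p(41)=44583, p(42)=53174, p(43)=63261, p(44)=75175, p(45)=89134, p(46)=105558, p(47)=124754, p(48)=147273, p(49)=173525, p(50)=204226, p(51)=239943, p(52)=281589, p(53)=329931, p(54)=386155, p(55)=451276, p(56)=526823, p(57)=614154, p(58)=715220, p(59)=831820, p(60)=966467, p(61)=1121505, p(62)=1300156, p(63)=1505499, p(64)=1741630, p(65)=2012558, p(66)=2323520, p(67)=2679689, p(68)=3087735, p(69)=3554345, p(70)=4087968, p(71)=4697205, p(72)=5392783, p(73)=6185689, p(74)=7089500, p(75)=8118264, p(76)=9289091, p(77)=10619863, p(78)=12132164, p(79)=13848650, p(80)=15796476, p(81)=18004327, p(82)=20506255, p(83)=23338469, p(84)=26543660, p(85)=30167357, p(86)=34262962, p(87)=38887673, p(88)=44108109, p(89)=49995925, p(90)=56634173, p(91)=64112359, p(92)=72533807, p(93)=82010177, p(94)=92669720, p(95)=104651419, p(96)=118114304, p(97)=133230930, p(98)=150198136, p(99)=169229875, p(100)=190569292, p(101)=214481126, p(102)=241265379, p(103)=271248950, p(104)=304801365, p(105)=342325709, p(106)=384276336, p(107)=431149389, p(108)=483502844, p(109)=541946240, p(110)=607163746, p(111)=679903203, p(112)=761002156, p(113)=851376628, p(114)=952050665, p(115)=1064144451, p(116)=1188908248, p(117)=1327710076, p(118)=1482074143, p(119)=1653668665, p(120)=1844349560, p(121)=2056148051, p(122)=2291320912, p(123)=2552338241, p(124)=2841940500, p(125)=3163127352, p(126)=3519222692, p(127)=3913864295, p(128)=4351078600, p(129)=4835271870, p(130)=5371315400, p(131)=5964539504, p(132)=6620830889, p(133)=7346629512, p(134)=8149040695, p(135)=9035836076, p(136)=10015581680, p(137)=11097645016, p(138)=12292341831, p(139)=13610949895, p(140)=15065878135, p(141)=16670689208, p(142)=18440293320, p(143)=20390982757, p(144)=22540654445, p(145)=24908858009, p(146)=27517052599, p(147)=30388671978, p(148)=33549419497, p(149)=37027355200, p(150)=40853235313, p(151)=45060624582, p(152)=49686288421, p(153)=54770336324.
Final step: p(154) = p(153) + p(152) - p(149) - p(147) + p(142) + p(139) - p(132) - p(128) + p(119) + p(114) - p(103) - p(97) + p(84) + p(77) - p(62) - p(54) + p(37) + p(28) - p(9)
= 54770336324 + 49686288421 - 37027355200 - 30388671978 + 18440293320 + 13610949895 - 6620830889 - 4351078600 + 1653668665 + 952050665 - 271248950 - 133230930 + 26543660 + 10619863 - 1300156 - 386155 + 21637 + 3718 - 30
= 60356673280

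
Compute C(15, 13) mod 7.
0

Using Lucas' theorem:
Write n=15 and k=13 in base 7:
n in base 7: [2, 1]
k in base 7: [1, 6]
C(15,13) mod 7 = ∏ C(n_i, k_i) mod 7
Digit binomials (mod 7): C(2,1) = 2; C(1,6) = 0 (k_i > n_i)
Product: 2 × 0 = 0 ≡ 0 (mod 7)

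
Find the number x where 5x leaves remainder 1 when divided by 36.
29

gcd(5, 36) = 1, so the inverse exists.
Extended Euclidean algorithm on (36, 5):
36 = 7 × 5 + 1  ⟹  1 = (1)·36 + (-7)·5
So (-7)·5 ≡ 1 (mod 36), i.e. 5^(-1) ≡ -7 ≡ 29 (mod 36).
Check: 5 × 29 = 145 ≡ 1 (mod 36)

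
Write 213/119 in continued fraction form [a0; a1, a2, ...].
[1; 1, 3, 1, 3, 6]

Euclidean algorithm steps:
213 = 1 × 119 + 94
119 = 1 × 94 + 25
94 = 3 × 25 + 19
25 = 1 × 19 + 6
19 = 3 × 6 + 1
6 = 6 × 1 + 0
Continued fraction: [1; 1, 3, 1, 3, 6]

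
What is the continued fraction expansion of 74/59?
[1; 3, 1, 14]

Euclidean algorithm steps:
74 = 1 × 59 + 15
59 = 3 × 15 + 14
15 = 1 × 14 + 1
14 = 14 × 1 + 0
Continued fraction: [1; 3, 1, 14]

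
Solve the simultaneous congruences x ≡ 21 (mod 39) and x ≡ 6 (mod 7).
216

Using Chinese Remainder Theorem:
M = 39 × 7 = 273
M1 = 7, M2 = 39
y1 = 7^(-1) mod 39 = 28
y2 = 39^(-1) mod 7 = 2
x = (21×7×28 + 6×39×2) mod 273 = 216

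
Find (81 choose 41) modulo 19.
3

Using Lucas' theorem:
Write n=81 and k=41 in base 19:
n in base 19: [4, 5]
k in base 19: [2, 3]
C(81,41) mod 19 = ∏ C(n_i, k_i) mod 19
Digit binomials (mod 19): C(4,2) = 6; C(5,3) = 10
Product: 6 × 10 = 60 ≡ 3 (mod 19)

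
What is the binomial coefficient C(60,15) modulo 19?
0

Using Lucas' theorem:
Write n=60 and k=15 in base 19:
n in base 19: [3, 3]
k in base 19: [0, 15]
C(60,15) mod 19 = ∏ C(n_i, k_i) mod 19
Digit binomials (mod 19): C(3,0) = 1; C(3,15) = 0 (k_i > n_i)
Product: 1 × 0 = 0 ≡ 0 (mod 19)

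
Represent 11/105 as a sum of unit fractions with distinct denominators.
1/10 + 1/210

Greedy algorithm:
11/105: ceiling(105/11) = 10, use 1/10
1/210: ceiling(210/1) = 210, use 1/210
Result: 11/105 = 1/10 + 1/210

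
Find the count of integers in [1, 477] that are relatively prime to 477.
312

477 = 3^2 × 53
φ(n) = n × ∏(1 - 1/p) for each prime p dividing n
φ(477) = 477 × (1 - 1/3) × (1 - 1/53) = 312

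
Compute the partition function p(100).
190569292

p(n) counts ways to write n as a sum of positive integers (order ignored).
Euler's pentagonal recurrence: p(k) = p(k-1) + p(k-2) - p(k-5) - p(k-7) + p(k-12) + p(k-15) - ... (offsets j(3j∓1)/2, signs ++--, p(0)=1, p(<0)=0).
DP table for k = 0..99: p(0)=1, p(1)=1, p(2)=2, p(3)=3, p(4)=5, p(5)=7, p(6)=11, p(7)=15, p(8)=22, p(9)=30, p(10)=42, p(11)=56, p(12)=77, p(13)=101, p(14)=135, p(15)=176, p(16)=231, p(17)=297, p(18)=385, p(19)=490, p(20)=627, p(21)=792, p(22)=1002, p(23)=1255, p(24)=1575, p(25)=1958, p(26)=2436, p(27)=3010, p(28)=3718, p(29)=4565, p(30)=5604, p(31)=6842, p(32)=8349, p(33)=10143, p(34)=12310, p(35)=14883, p(36)=17977, p(37)=21637, p(38)=26015, p(39)=31185, p(40)=37338, p(41)=44583, p(42)=53174, p(43)=63261, p(44)=75175, p(45)=89134, p(46)=105558, p(47)=124754, p(48)=147273, p(49)=173525, p(50)=204226, p(51)=239943, p(52)=281589, p(53)=329931, p(54)=386155, p(55)=451276, p(56)=526823, p(57)=614154, p(58)=715220, p(59)=831820, p(60)=966467, p(61)=1121505, p(62)=1300156, p(63)=1505499, p(64)=1741630, p(65)=2012558, p(66)=2323520, p(67)=2679689, p(68)=3087735, p(69)=3554345, p(70)=4087968, p(71)=4697205, p(72)=5392783, p(73)=6185689, p(74)=7089500, p(75)=8118264, p(76)=9289091, p(77)=10619863, p(78)=12132164, p(79)=13848650, p(80)=15796476, p(81)=18004327, p(82)=20506255, p(83)=23338469, p(84)=26543660, p(85)=30167357, p(86)=34262962, p(87)=38887673, p(88)=44108109, p(89)=49995925, p(90)=56634173, p(91)=64112359, p(92)=72533807, p(93)=82010177, p(94)=92669720, p(95)=104651419, p(96)=118114304, p(97)=133230930, p(98)=150198136, p(99)=169229875.
Final step: p(100) = p(99) + p(98) - p(95) - p(93) + p(88) + p(85) - p(78) - p(74) + p(65) + p(60) - p(49) - p(43) + p(30) + p(23) - p(8) - p(0)
= 169229875 + 150198136 - 104651419 - 82010177 + 44108109 + 30167357 - 12132164 - 7089500 + 2012558 + 966467 - 173525 - 63261 + 5604 + 1255 - 22 - 1
= 190569292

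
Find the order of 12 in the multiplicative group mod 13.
2

13 is prime, so ord(12) divides φ(13) = 12.
Divisors of 12: 1, 2, 3, 4, 6, 12.
Repeated squaring: 12^1 ≡ 12, 12^2 ≡ 1, 12^4 ≡ 1, 12^8 ≡ 1 (mod 13).
Test 12^d mod 13 for each divisor d in increasing order:
12^1 ≡ 12
12^2 ≡ 1  ← first divisor giving 1
The order is 2.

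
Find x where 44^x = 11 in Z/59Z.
31

Baby-step giant-step with step n = ⌈√59⌉ = 8.
Baby steps 44^j mod 59 (j:value) for j=0..7: 0:1, 1:44, 2:48, 3:47, 4:3, 5:14, 6:26, 7:23.
Giant-step multiplier: 44^(-8) ≡ 44^(58-8) = 44^50 ≡ 46 (mod 59).
Giant steps γ_i = 11·46^i mod 59: γ_0=11, γ_1=34, γ_2=30, γ_3=23 (in table at j=7).
x = i·n + j = 3·8 + 7 = 31.
Check: 44^31 ≡ 11 (mod 59).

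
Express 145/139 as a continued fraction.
[1; 23, 6]

Euclidean algorithm steps:
145 = 1 × 139 + 6
139 = 23 × 6 + 1
6 = 6 × 1 + 0
Continued fraction: [1; 23, 6]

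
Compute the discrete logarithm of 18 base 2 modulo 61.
13

Baby-step giant-step with step n = ⌈√61⌉ = 8.
Baby steps 2^j mod 61 (j:value) for j=0..7: 0:1, 1:2, 2:4, 3:8, 4:16, 5:32, 6:3, 7:6.
Giant-step multiplier: 2^(-8) ≡ 2^(60-8) = 2^52 ≡ 56 (mod 61).
Giant steps γ_i = 18·56^i mod 61: γ_0=18, γ_1=32 (in table at j=5).
x = i·n + j = 1·8 + 5 = 13.
Check: 2^13 ≡ 18 (mod 61).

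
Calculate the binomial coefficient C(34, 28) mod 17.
0

Using Lucas' theorem:
Write n=34 and k=28 in base 17:
n in base 17: [2, 0]
k in base 17: [1, 11]
C(34,28) mod 17 = ∏ C(n_i, k_i) mod 17
Digit binomials (mod 17): C(2,1) = 2; C(0,11) = 0 (k_i > n_i)
Product: 2 × 0 = 0 ≡ 0 (mod 17)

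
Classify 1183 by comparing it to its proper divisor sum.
deficient

Proper divisors of 1183: sum = 1 + 7 + 13 + 91 + 169 = 281
Since 281 < 1183, 1183 is deficient.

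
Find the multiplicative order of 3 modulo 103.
34

103 is prime, so ord(3) divides φ(103) = 102.
Divisors of 102: 1, 2, 3, 6, 17, 34, 51, 102.
Repeated squaring: 3^1 ≡ 3, 3^2 ≡ 9, 3^4 ≡ 81, 3^8 ≡ 72, 3^16 ≡ 34, 3^32 ≡ 23, 3^64 ≡ 14 (mod 103).
Test 3^d mod 103 for each divisor d in increasing order:
3^1 ≡ 3
3^2 ≡ 9
3^3 = 3^2·3^1 ≡ 27
3^6 = 3^4·3^2 ≡ 8
3^17 = 3^16·3^1 ≡ 102
3^34 = 3^32·3^2 ≡ 1  ← first divisor giving 1
The order is 34.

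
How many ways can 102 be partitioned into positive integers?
241265379

p(n) counts ways to write n as a sum of positive integers (order ignored).
Euler's pentagonal recurrence: p(k) = p(k-1) + p(k-2) - p(k-5) - p(k-7) + p(k-12) + p(k-15) - ... (offsets j(3j∓1)/2, signs ++--, p(0)=1, p(<0)=0).
DP table for k = 0..101: p(0)=1, p(1)=1, p(2)=2, p(3)=3, p(4)=5, p(5)=7, p(6)=11, p(7)=15, p(8)=22, p(9)=30, p(10)=42, p(11)=56, p(12)=77, p(13)=101, p(14)=135, p(15)=176, p(16)=231, p(17)=297, p(18)=385, p(19)=490, p(20)=627, p(21)=792, p(22)=1002, p(23)=1255, p(24)=1575, p(25)=1958, p(26)=2436, p(27)=3010, p(28)=3718, p(29)=4565, p(30)=5604, p(31)=6842, p(32)=8349, p(33)=10143, p(34)=12310, p(35)=14883, p(36)=17977, p(37)=21637, p(38)=26015, p(39)=31185, p(40)=37338, p(41)=44583, p(42)=53174, p(43)=63261, p(44)=75175, p(45)=89134, p(46)=105558, p(47)=124754, p(48)=147273, p(49)=173525, p(50)=204226, p(51)=239943, p(52)=281589, p(53)=329931, p(54)=386155, p(55)=451276, p(56)=526823, p(57)=614154, p(58)=715220, p(59)=831820, p(60)=966467, p(61)=1121505, p(62)=1300156, p(63)=1505499, p(64)=1741630, p(65)=2012558, p(66)=2323520, p(67)=2679689, p(68)=3087735, p(69)=3554345, p(70)=4087968, p(71)=4697205, p(72)=5392783, p(73)=6185689, p(74)=7089500, p(75)=8118264, p(76)=9289091, p(77)=10619863, p(78)=12132164, p(79)=13848650, p(80)=15796476, p(81)=18004327, p(82)=20506255, p(83)=23338469, p(84)=26543660, p(85)=30167357, p(86)=34262962, p(87)=38887673, p(88)=44108109, p(89)=49995925, p(90)=56634173, p(91)=64112359, p(92)=72533807, p(93)=82010177, p(94)=92669720, p(95)=104651419, p(96)=118114304, p(97)=133230930, p(98)=150198136, p(99)=169229875, p(100)=190569292, p(101)=214481126.
Final step: p(102) = p(101) + p(100) - p(97) - p(95) + p(90) + p(87) - p(80) - p(76) + p(67) + p(62) - p(51) - p(45) + p(32) + p(25) - p(10) - p(2)
= 214481126 + 190569292 - 133230930 - 104651419 + 56634173 + 38887673 - 15796476 - 9289091 + 2679689 + 1300156 - 239943 - 89134 + 8349 + 1958 - 42 - 2
= 241265379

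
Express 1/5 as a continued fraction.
[0; 5]

Euclidean algorithm steps:
1 = 0 × 5 + 1
5 = 5 × 1 + 0
Continued fraction: [0; 5]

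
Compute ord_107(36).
53

107 is prime, so ord(36) divides φ(107) = 106.
Divisors of 106: 1, 2, 53, 106.
Repeated squaring: 36^1 ≡ 36, 36^2 ≡ 12, 36^4 ≡ 37, 36^8 ≡ 85, 36^16 ≡ 56, 36^32 ≡ 33, 36^64 ≡ 19 (mod 107).
Test 36^d mod 107 for each divisor d in increasing order:
36^1 ≡ 36
36^2 ≡ 12
36^53 = 36^32·36^16·36^4·36^1 ≡ 1  ← first divisor giving 1
The order is 53.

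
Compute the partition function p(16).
231

p(n) counts ways to write n as a sum of positive integers (order ignored).
Euler's pentagonal recurrence: p(k) = p(k-1) + p(k-2) - p(k-5) - p(k-7) + p(k-12) + p(k-15) - ... (offsets j(3j∓1)/2, signs ++--, p(0)=1, p(<0)=0).
DP table for k = 0..15: p(0)=1, p(1)=1, p(2)=2, p(3)=3, p(4)=5, p(5)=7, p(6)=11, p(7)=15, p(8)=22, p(9)=30, p(10)=42, p(11)=56, p(12)=77, p(13)=101, p(14)=135, p(15)=176.
Final step: p(16) = p(15) + p(14) - p(11) - p(9) + p(4) + p(1)
= 176 + 135 - 56 - 30 + 5 + 1
= 231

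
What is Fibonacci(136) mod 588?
63

Matrix identity: Q^n = [[F_(n+1), F_n], [F_n, F_(n-1)]] with Q = [[1,1],[1,0]].
n = 136 = 10001000₂. Square-and-multiply, entries mod 588:
Q^1 = [[1,1],[1,0]]
Q^2 = (Q^1)² = [[2,1],[1,1]]
Q^4 = (Q^2)² = [[5,3],[3,2]]
Q^8 = (Q^4)² = [[34,21],[21,13]]
Q^17 = (Q^8)²·Q = [[232,421],[421,399]]
Q^34 = (Q^17)² = [[569,463],[463,106]]
Q^68 = (Q^34)² = [[110,297],[297,401]]
Q^136 = (Q^68)² = [[349,63],[63,286]]
F_136 mod 588 = Q^136[0][1] = 63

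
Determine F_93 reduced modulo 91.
86

Matrix identity: Q^n = [[F_(n+1), F_n], [F_n, F_(n-1)]] with Q = [[1,1],[1,0]].
n = 93 = 1011101₂. Square-and-multiply, entries mod 91:
Q^1 = [[1,1],[1,0]]
Q^2 = (Q^1)² = [[2,1],[1,1]]
Q^5 = (Q^2)²·Q = [[8,5],[5,3]]
Q^11 = (Q^5)²·Q = [[53,89],[89,55]]
Q^23 = (Q^11)²·Q = [[49,83],[83,57]]
Q^46 = (Q^23)² = [[8,62],[62,37]]
Q^93 = (Q^46)²·Q = [[55,86],[86,60]]
F_93 mod 91 = Q^93[0][1] = 86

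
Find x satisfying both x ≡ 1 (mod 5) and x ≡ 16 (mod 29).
16

Using Chinese Remainder Theorem:
M = 5 × 29 = 145
M1 = 29, M2 = 5
y1 = 29^(-1) mod 5 = 4
y2 = 5^(-1) mod 29 = 6
x = (1×29×4 + 16×5×6) mod 145 = 16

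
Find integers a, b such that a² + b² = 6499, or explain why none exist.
Not possible

Factorization: 6499 = 67 × 97
By Fermat: n is sum of two squares iff every prime p ≡ 3 (mod 4) appears to even power.
Prime(s) ≡ 3 (mod 4) with odd exponent: [(67, 1)]
Therefore 6499 cannot be expressed as a² + b².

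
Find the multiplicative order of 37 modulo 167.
166

167 is prime, so ord(37) divides φ(167) = 166.
Divisors of 166: 1, 2, 83, 166.
Repeated squaring: 37^1 ≡ 37, 37^2 ≡ 33, 37^4 ≡ 87, 37^8 ≡ 54, 37^16 ≡ 77, 37^32 ≡ 84, 37^64 ≡ 42, 37^128 ≡ 94 (mod 167).
Test 37^d mod 167 for each divisor d in increasing order:
37^1 ≡ 37
37^2 ≡ 33
37^83 = 37^64·37^16·37^2·37^1 ≡ 166
37^166 = 37^128·37^32·37^4·37^2 ≡ 1  ← first divisor giving 1
The order is 166.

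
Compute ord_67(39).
33

67 is prime, so ord(39) divides φ(67) = 66.
Divisors of 66: 1, 2, 3, 6, 11, 22, 33, 66.
Repeated squaring: 39^1 ≡ 39, 39^2 ≡ 47, 39^4 ≡ 65, 39^8 ≡ 4, 39^16 ≡ 16, 39^32 ≡ 55, 39^64 ≡ 10 (mod 67).
Test 39^d mod 67 for each divisor d in increasing order:
39^1 ≡ 39
39^2 ≡ 47
39^3 = 39^2·39^1 ≡ 24
39^6 = 39^4·39^2 ≡ 40
39^11 = 39^8·39^2·39^1 ≡ 29
39^22 = 39^16·39^4·39^2 ≡ 37
39^33 = 39^32·39^1 ≡ 1  ← first divisor giving 1
The order is 33.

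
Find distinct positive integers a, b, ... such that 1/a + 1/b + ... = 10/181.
1/19 + 1/383 + 1/164643 + 1/30979626728 + 1/1343632181057717153650 + 1/4513368594934795027706292595632586553652600

Greedy algorithm:
10/181: ceiling(181/10) = 19, use 1/19
9/3439: ceiling(3439/9) = 383, use 1/383
8/1317137: ceiling(1317137/8) = 164643, use 1/164643
7/216857387091: ceiling(216857387091/7) = 30979626728, use 1/30979626728
5/6718160905288585768248: ceiling(6718160905288585768248/5) = 1343632181057717153650, use 1/1343632181057717153650
1/4513368594934795027706292595632586553652600: ceiling(4513368594934795027706292595632586553652600/1) = 4513368594934795027706292595632586553652600, use 1/4513368594934795027706292595632586553652600
Result: 10/181 = 1/19 + 1/383 + 1/164643 + 1/30979626728 + 1/1343632181057717153650 + 1/4513368594934795027706292595632586553652600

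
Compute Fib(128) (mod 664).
197

Matrix identity: Q^n = [[F_(n+1), F_n], [F_n, F_(n-1)]] with Q = [[1,1],[1,0]].
n = 128 = 10000000₂. Square-and-multiply, entries mod 664:
Q^1 = [[1,1],[1,0]]
Q^2 = (Q^1)² = [[2,1],[1,1]]
Q^4 = (Q^2)² = [[5,3],[3,2]]
Q^8 = (Q^4)² = [[34,21],[21,13]]
Q^16 = (Q^8)² = [[269,323],[323,610]]
Q^32 = (Q^16)² = [[66,389],[389,341]]
Q^64 = (Q^32)² = [[301,291],[291,10]]
Q^128 = (Q^64)² = [[650,197],[197,453]]
F_128 mod 664 = Q^128[0][1] = 197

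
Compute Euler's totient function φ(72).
24

72 = 2^3 × 3^2
φ(n) = n × ∏(1 - 1/p) for each prime p dividing n
φ(72) = 72 × (1 - 1/2) × (1 - 1/3) = 24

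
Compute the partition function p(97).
133230930

p(n) counts ways to write n as a sum of positive integers (order ignored).
Euler's pentagonal recurrence: p(k) = p(k-1) + p(k-2) - p(k-5) - p(k-7) + p(k-12) + p(k-15) - ... (offsets j(3j∓1)/2, signs ++--, p(0)=1, p(<0)=0).
DP table for k = 0..96: p(0)=1, p(1)=1, p(2)=2, p(3)=3, p(4)=5, p(5)=7, p(6)=11, p(7)=15, p(8)=22, p(9)=30, p(10)=42, p(11)=56, p(12)=77, p(13)=101, p(14)=135, p(15)=176, p(16)=231, p(17)=297, p(18)=385, p(19)=490, p(20)=627, p(21)=792, p(22)=1002, p(23)=1255, p(24)=1575, p(25)=1958, p(26)=2436, p(27)=3010, p(28)=3718, p(29)=4565, p(30)=5604, p(31)=6842, p(32)=8349, p(33)=10143, p(34)=12310, p(35)=14883, p(36)=17977, p(37)=21637, p(38)=26015, p(39)=31185, p(40)=37338, p(41)=44583, p(42)=53174, p(43)=63261, p(44)=75175, p(45)=89134, p(46)=105558, p(47)=124754, p(48)=147273, p(49)=173525, p(50)=204226, p(51)=239943, p(52)=281589, p(53)=329931, p(54)=386155, p(55)=451276, p(56)=526823, p(57)=614154, p(58)=715220, p(59)=831820, p(60)=966467, p(61)=1121505, p(62)=1300156, p(63)=1505499, p(64)=1741630, p(65)=2012558, p(66)=2323520, p(67)=2679689, p(68)=3087735, p(69)=3554345, p(70)=4087968, p(71)=4697205, p(72)=5392783, p(73)=6185689, p(74)=7089500, p(75)=8118264, p(76)=9289091, p(77)=10619863, p(78)=12132164, p(79)=13848650, p(80)=15796476, p(81)=18004327, p(82)=20506255, p(83)=23338469, p(84)=26543660, p(85)=30167357, p(86)=34262962, p(87)=38887673, p(88)=44108109, p(89)=49995925, p(90)=56634173, p(91)=64112359, p(92)=72533807, p(93)=82010177, p(94)=92669720, p(95)=104651419, p(96)=118114304.
Final step: p(97) = p(96) + p(95) - p(92) - p(90) + p(85) + p(82) - p(75) - p(71) + p(62) + p(57) - p(46) - p(40) + p(27) + p(20) - p(5)
= 118114304 + 104651419 - 72533807 - 56634173 + 30167357 + 20506255 - 8118264 - 4697205 + 1300156 + 614154 - 105558 - 37338 + 3010 + 627 - 7
= 133230930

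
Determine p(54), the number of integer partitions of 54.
386155

p(n) counts ways to write n as a sum of positive integers (order ignored).
Euler's pentagonal recurrence: p(k) = p(k-1) + p(k-2) - p(k-5) - p(k-7) + p(k-12) + p(k-15) - ... (offsets j(3j∓1)/2, signs ++--, p(0)=1, p(<0)=0).
DP table for k = 0..53: p(0)=1, p(1)=1, p(2)=2, p(3)=3, p(4)=5, p(5)=7, p(6)=11, p(7)=15, p(8)=22, p(9)=30, p(10)=42, p(11)=56, p(12)=77, p(13)=101, p(14)=135, p(15)=176, p(16)=231, p(17)=297, p(18)=385, p(19)=490, p(20)=627, p(21)=792, p(22)=1002, p(23)=1255, p(24)=1575, p(25)=1958, p(26)=2436, p(27)=3010, p(28)=3718, p(29)=4565, p(30)=5604, p(31)=6842, p(32)=8349, p(33)=10143, p(34)=12310, p(35)=14883, p(36)=17977, p(37)=21637, p(38)=26015, p(39)=31185, p(40)=37338, p(41)=44583, p(42)=53174, p(43)=63261, p(44)=75175, p(45)=89134, p(46)=105558, p(47)=124754, p(48)=147273, p(49)=173525, p(50)=204226, p(51)=239943, p(52)=281589, p(53)=329931.
Final step: p(54) = p(53) + p(52) - p(49) - p(47) + p(42) + p(39) - p(32) - p(28) + p(19) + p(14) - p(3)
= 329931 + 281589 - 173525 - 124754 + 53174 + 31185 - 8349 - 3718 + 490 + 135 - 3
= 386155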